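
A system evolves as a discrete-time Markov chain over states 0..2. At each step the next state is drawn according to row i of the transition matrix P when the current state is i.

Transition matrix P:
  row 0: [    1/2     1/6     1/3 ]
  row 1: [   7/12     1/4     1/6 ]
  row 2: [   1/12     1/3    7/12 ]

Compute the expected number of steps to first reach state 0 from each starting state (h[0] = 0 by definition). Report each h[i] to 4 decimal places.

First-step conditioning: h[0] = 0; for i ≠ 0, h[i] = 1 + Σ_k P[i][k]·h[k].
  h[1] = 1 + 1/4·h[1] + 1/6·h[2]
  h[2] = 1 + 1/3·h[1] + 7/12·h[2]
Solving the 2×2 linear system over states ≠ 0 gives exactly h = [0, 84/37, 156/37] (h[0] = 0 is the target).

h = [0.0000, 2.2703, 4.2162]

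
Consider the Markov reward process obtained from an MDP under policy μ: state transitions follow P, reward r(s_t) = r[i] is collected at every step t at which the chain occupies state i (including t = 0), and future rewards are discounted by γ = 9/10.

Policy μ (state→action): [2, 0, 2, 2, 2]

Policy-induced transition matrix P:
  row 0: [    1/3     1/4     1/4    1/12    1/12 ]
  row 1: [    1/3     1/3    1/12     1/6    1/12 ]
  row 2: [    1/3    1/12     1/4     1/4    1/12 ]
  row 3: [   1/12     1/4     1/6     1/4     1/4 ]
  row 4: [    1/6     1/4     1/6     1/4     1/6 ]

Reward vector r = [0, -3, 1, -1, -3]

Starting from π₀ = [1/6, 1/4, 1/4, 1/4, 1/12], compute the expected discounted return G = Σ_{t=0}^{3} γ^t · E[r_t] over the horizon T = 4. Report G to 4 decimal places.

G = -3.6879

t=0: π = [0.1667, 0.2500, 0.2500, 0.2500, 0.0833], E[r] = -1.0000, γ^t·E[r] = -1.000000, running G = -1.000000
t=1: π = [0.2569, 0.2292, 0.1806, 0.2014, 0.1319], E[r] = -1.1042, γ^t·E[r] = -0.993750, running G = -1.993750
t=2: π = [0.2610, 0.2390, 0.1840, 0.1881, 0.1279], E[r] = -1.1047, γ^t·E[r] = -0.894844, running G = -2.888594
t=3: π = [0.2650, 0.2392, 0.1838, 0.1866, 0.1253], E[r] = -1.0965, γ^t·E[r] = -0.799348, running G = -3.687941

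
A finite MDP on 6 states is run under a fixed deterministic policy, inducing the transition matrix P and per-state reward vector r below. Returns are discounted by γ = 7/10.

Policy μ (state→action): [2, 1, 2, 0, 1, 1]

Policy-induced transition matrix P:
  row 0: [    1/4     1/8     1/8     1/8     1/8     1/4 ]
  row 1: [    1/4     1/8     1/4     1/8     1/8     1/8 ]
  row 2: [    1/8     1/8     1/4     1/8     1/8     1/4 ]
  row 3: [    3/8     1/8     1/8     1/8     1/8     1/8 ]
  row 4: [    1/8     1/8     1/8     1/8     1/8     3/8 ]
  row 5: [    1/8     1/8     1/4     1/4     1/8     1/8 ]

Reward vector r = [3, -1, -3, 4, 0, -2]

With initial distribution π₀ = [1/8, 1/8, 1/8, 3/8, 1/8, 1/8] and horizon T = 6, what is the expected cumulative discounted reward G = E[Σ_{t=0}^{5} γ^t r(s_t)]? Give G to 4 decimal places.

t=0: π = [0.1250, 0.1250, 0.1250, 0.3750, 0.1250, 0.1250], E[r] = 1.1250, γ^t·E[r] = 1.125000, running G = 1.125000
t=1: π = [0.2500, 0.1250, 0.1719, 0.1406, 0.1250, 0.1875], E[r] = 0.2969, γ^t·E[r] = 0.207813, running G = 1.332813
t=2: π = [0.2070, 0.1250, 0.1855, 0.1484, 0.1250, 0.2090], E[r] = 0.1152, γ^t·E[r] = 0.056465, running G = 1.389277
t=3: π = [0.2036, 0.1250, 0.1899, 0.1511, 0.1250, 0.2053], E[r] = 0.1099, γ^t·E[r] = 0.037683, running G = 1.426960
t=4: π = [0.2039, 0.1250, 0.1900, 0.1507, 0.1250, 0.2054], E[r] = 0.1082, γ^t·E[r] = 0.025990, running G = 1.452950
t=5: π = [0.2038, 0.1250, 0.1901, 0.1507, 0.1250, 0.2055], E[r] = 0.1079, γ^t·E[r] = 0.018133, running G = 1.471084

G = 1.4711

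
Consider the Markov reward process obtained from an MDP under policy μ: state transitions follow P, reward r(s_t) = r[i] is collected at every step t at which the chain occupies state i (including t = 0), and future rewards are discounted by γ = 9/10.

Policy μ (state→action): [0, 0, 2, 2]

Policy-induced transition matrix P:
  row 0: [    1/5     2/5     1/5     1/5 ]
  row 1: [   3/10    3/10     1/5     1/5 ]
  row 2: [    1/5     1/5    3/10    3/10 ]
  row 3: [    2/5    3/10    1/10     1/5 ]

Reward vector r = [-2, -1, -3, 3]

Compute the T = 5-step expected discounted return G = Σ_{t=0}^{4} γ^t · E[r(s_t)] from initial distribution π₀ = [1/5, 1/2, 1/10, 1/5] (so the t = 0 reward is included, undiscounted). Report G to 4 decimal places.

G = -3.0853

t=0: π = [0.2000, 0.5000, 0.1000, 0.2000], E[r] = -0.6000, γ^t·E[r] = -0.600000, running G = -0.600000
t=1: π = [0.2900, 0.3100, 0.1900, 0.2100], E[r] = -0.8300, γ^t·E[r] = -0.747000, running G = -1.347000
t=2: π = [0.2730, 0.3100, 0.1980, 0.2190], E[r] = -0.7930, γ^t·E[r] = -0.642330, running G = -1.989330
t=3: π = [0.2748, 0.3075, 0.1979, 0.2198], E[r] = -0.7914, γ^t·E[r] = -0.576931, running G = -2.566261
t=4: π = [0.2747, 0.3077, 0.1978, 0.2198], E[r] = -0.7912, γ^t·E[r] = -0.519087, running G = -3.085347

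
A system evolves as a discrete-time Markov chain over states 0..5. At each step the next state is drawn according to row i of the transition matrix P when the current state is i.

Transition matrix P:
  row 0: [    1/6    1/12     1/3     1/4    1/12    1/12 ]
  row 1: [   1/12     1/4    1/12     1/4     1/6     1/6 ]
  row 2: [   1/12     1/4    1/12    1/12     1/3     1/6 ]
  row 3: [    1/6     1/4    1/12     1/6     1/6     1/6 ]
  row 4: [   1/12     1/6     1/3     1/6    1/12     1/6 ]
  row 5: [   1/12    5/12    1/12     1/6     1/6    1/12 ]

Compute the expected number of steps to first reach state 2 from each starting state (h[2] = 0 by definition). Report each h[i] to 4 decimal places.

h = [5.0833, 6.7960, 0.0000, 6.6642, 5.2378, 6.8061]

First-step conditioning: h[2] = 0; for i ≠ 2, h[i] = 1 + Σ_k P[i][k]·h[k].
  h[0] = 1 + 1/6·h[0] + 1/12·h[1] + 1/4·h[3] + 1/12·h[4] + 1/12·h[5]
  h[1] = 1 + 1/12·h[0] + 1/4·h[1] + 1/4·h[3] + 1/6·h[4] + 1/6·h[5]
  h[3] = 1 + 1/6·h[0] + 1/4·h[1] + 1/6·h[3] + 1/6·h[4] + 1/6·h[5]
  h[4] = 1 + 1/12·h[0] + 1/6·h[1] + 1/6·h[3] + 1/12·h[4] + 1/6·h[5]
  h[5] = 1 + 1/12·h[0] + 5/12·h[1] + 1/6·h[3] + 1/6·h[4] + 1/12·h[5]
Solving the 5×5 linear system over states ≠ 2 gives exactly h = [5556/1093, 7428/1093, 0, 7284/1093, 74424/14209, 96708/14209] (h[2] = 0 is the target).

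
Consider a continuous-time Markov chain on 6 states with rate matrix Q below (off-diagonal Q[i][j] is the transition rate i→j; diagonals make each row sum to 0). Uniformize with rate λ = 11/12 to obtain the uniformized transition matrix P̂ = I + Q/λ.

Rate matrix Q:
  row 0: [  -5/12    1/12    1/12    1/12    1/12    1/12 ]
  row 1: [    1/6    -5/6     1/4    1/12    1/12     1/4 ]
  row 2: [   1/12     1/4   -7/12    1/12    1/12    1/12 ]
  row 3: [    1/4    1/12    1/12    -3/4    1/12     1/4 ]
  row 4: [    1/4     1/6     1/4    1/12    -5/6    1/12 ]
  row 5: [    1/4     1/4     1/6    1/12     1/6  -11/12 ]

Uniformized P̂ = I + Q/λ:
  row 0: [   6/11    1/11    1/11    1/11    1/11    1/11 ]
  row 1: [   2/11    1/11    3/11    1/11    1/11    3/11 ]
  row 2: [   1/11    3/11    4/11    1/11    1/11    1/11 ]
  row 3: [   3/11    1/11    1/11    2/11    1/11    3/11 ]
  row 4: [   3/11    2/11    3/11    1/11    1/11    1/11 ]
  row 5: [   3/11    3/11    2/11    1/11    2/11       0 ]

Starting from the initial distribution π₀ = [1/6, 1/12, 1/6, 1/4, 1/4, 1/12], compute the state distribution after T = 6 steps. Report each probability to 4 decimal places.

t=0: π = [0.1667, 0.0833, 0.1667, 0.2500, 0.2500, 0.0833]
t=1: π = [0.2803, 0.1591, 0.2045, 0.1136, 0.0985, 0.1439]
t=2: π = [0.2975, 0.1632, 0.2066, 0.1012, 0.1040, 0.1274]
t=3: π = [0.3015, 0.1611, 0.2074, 0.1001, 0.1025, 0.1274]
t=4: π = [0.3026, 0.1611, 0.2070, 0.1000, 0.1025, 0.1268]
t=5: π = [0.3030, 0.1609, 0.2068, 0.1000, 0.1024, 0.1269]
t=6: π = [0.3031, 0.1609, 0.2067, 0.1000, 0.1024, 0.1268]

π = [0.3031, 0.1609, 0.2067, 0.1000, 0.1024, 0.1268]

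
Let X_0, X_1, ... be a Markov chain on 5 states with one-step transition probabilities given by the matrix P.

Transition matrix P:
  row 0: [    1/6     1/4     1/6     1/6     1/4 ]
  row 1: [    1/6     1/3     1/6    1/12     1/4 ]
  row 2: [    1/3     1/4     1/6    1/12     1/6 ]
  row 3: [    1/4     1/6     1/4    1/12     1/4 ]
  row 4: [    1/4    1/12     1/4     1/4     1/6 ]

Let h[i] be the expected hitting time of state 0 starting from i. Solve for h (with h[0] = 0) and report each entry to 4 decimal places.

First-step conditioning: h[0] = 0; for i ≠ 0, h[i] = 1 + Σ_k P[i][k]·h[k].
  h[1] = 1 + 1/3·h[1] + 1/6·h[2] + 1/12·h[3] + 1/4·h[4]
  h[2] = 1 + 1/4·h[1] + 1/6·h[2] + 1/12·h[3] + 1/6·h[4]
  h[3] = 1 + 1/6·h[1] + 1/4·h[2] + 1/12·h[3] + 1/4·h[4]
  h[4] = 1 + 1/12·h[1] + 1/4·h[2] + 1/4·h[3] + 1/6·h[4]
Solving the 4×4 linear system over states ≠ 0 gives exactly h = [0, 11316/2569, 9528/2569, 10224/2569, 10140/2569] (h[0] = 0 is the target).

h = [0.0000, 4.4048, 3.7088, 3.9798, 3.9471]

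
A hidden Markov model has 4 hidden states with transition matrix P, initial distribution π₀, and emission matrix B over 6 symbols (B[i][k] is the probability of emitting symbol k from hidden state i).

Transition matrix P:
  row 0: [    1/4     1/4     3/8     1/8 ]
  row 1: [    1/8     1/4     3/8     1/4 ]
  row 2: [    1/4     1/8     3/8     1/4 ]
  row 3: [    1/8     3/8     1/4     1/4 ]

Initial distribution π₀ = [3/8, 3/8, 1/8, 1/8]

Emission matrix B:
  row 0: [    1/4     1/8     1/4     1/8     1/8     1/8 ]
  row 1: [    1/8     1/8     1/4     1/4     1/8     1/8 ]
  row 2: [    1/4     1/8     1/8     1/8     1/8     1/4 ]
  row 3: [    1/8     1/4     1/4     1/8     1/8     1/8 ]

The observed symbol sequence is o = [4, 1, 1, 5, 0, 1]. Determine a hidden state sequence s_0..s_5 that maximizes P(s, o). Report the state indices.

t=0: δ = [4.688e-02, 4.688e-02, 1.562e-02, 1.562e-02]  (obs o_0=4)
t=1: δ = [1.465e-03, 1.465e-03, 2.197e-03, 2.930e-03]  ψ = [0, 0, 0, 1]  (obs o_1=1)
t=2: δ = [6.866e-05, 1.373e-04, 1.030e-04, 1.831e-04]  ψ = [2, 3, 2, 3]  (obs o_2=1)
t=3: δ = [3.219e-06, 8.583e-06, 1.287e-05, 5.722e-06]  ψ = [2, 3, 1, 3]  (obs o_3=5)
t=4: δ = [8.047e-07, 2.682e-07, 1.207e-06, 4.023e-07]  ψ = [2, 1, 2, 2]  (obs o_4=0)
t=5: δ = [3.772e-08, 2.515e-08, 5.658e-08, 7.544e-08]  ψ = [2, 0, 2, 2]  (obs o_5=1)
backtrack: best end state = 3; path = [1, 3, 1, 2, 2, 3]

path = [1, 3, 1, 2, 2, 3]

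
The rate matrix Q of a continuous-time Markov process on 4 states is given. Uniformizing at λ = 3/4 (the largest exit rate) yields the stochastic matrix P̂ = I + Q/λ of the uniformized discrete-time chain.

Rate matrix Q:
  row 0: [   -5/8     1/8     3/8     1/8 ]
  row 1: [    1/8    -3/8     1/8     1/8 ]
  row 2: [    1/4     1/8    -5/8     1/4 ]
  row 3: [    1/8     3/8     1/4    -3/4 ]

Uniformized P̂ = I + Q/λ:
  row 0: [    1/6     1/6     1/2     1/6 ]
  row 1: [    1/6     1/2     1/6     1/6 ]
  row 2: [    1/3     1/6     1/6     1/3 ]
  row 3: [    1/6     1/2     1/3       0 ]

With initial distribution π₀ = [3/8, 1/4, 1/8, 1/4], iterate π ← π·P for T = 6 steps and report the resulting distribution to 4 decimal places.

t=0: π = [0.3750, 0.2500, 0.1250, 0.2500]
t=1: π = [0.1875, 0.3333, 0.3333, 0.1458]
t=2: π = [0.2222, 0.3264, 0.2535, 0.1979]
t=3: π = [0.2089, 0.3414, 0.2737, 0.1759]
t=4: π = [0.2123, 0.3391, 0.2656, 0.1830]
t=5: π = [0.2109, 0.3407, 0.2679, 0.1804]
t=6: π = [0.2113, 0.3404, 0.2671, 0.1812]

π = [0.2113, 0.3404, 0.2671, 0.1812]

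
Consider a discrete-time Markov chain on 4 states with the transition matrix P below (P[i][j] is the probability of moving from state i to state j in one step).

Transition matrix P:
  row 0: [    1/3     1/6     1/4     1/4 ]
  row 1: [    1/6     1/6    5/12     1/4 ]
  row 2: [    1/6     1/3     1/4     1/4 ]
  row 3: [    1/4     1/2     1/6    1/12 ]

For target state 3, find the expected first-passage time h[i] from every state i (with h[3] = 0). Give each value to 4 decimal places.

h = [4.0000, 4.0000, 4.0000, 0.0000]

First-step conditioning: h[3] = 0; for i ≠ 3, h[i] = 1 + Σ_k P[i][k]·h[k].
  h[0] = 1 + 1/3·h[0] + 1/6·h[1] + 1/4·h[2]
  h[1] = 1 + 1/6·h[0] + 1/6·h[1] + 5/12·h[2]
  h[2] = 1 + 1/6·h[0] + 1/3·h[1] + 1/4·h[2]
Solving the 3×3 linear system over states ≠ 3 gives exactly h = [4, 4, 4, 0] (h[3] = 0 is the target).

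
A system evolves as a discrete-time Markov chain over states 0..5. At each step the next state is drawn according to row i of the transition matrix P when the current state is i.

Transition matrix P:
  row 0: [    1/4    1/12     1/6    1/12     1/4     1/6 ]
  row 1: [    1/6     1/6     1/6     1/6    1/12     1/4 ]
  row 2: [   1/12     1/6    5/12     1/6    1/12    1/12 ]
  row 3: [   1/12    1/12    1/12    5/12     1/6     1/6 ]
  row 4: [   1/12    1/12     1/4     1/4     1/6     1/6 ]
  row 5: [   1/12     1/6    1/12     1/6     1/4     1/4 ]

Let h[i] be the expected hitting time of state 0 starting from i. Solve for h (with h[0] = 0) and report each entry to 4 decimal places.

h = [0.0000, 9.6951, 10.5732, 10.6829, 10.6646, 10.5915]

First-step conditioning: h[0] = 0; for i ≠ 0, h[i] = 1 + Σ_k P[i][k]·h[k].
  h[1] = 1 + 1/6·h[1] + 1/6·h[2] + 1/6·h[3] + 1/12·h[4] + 1/4·h[5]
  h[2] = 1 + 1/6·h[1] + 5/12·h[2] + 1/6·h[3] + 1/12·h[4] + 1/12·h[5]
  h[3] = 1 + 1/12·h[1] + 1/12·h[2] + 5/12·h[3] + 1/6·h[4] + 1/6·h[5]
  h[4] = 1 + 1/12·h[1] + 1/4·h[2] + 1/4·h[3] + 1/6·h[4] + 1/6·h[5]
  h[5] = 1 + 1/6·h[1] + 1/12·h[2] + 1/6·h[3] + 1/4·h[4] + 1/4·h[5]
Solving the 5×5 linear system over states ≠ 0 gives exactly h = [0, 795/82, 867/82, 438/41, 1749/164, 1737/164] (h[0] = 0 is the target).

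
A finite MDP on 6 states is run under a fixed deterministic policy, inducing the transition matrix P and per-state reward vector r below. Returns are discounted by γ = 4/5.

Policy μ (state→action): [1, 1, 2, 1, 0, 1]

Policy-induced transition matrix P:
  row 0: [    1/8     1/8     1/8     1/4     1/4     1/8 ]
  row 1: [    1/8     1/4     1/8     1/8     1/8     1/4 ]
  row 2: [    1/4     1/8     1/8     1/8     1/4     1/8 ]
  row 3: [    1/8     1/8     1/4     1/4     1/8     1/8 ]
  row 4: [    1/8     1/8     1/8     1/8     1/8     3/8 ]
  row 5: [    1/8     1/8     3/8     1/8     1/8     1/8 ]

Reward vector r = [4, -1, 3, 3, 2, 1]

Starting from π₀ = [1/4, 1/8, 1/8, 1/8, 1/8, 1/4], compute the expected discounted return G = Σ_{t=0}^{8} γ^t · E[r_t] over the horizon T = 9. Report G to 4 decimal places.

G = 8.9354

t=0: π = [0.2500, 0.1250, 0.1250, 0.1250, 0.1250, 0.2500], E[r] = 2.1250, γ^t·E[r] = 2.125000, running G = 2.125000
t=1: π = [0.1406, 0.1406, 0.2031, 0.1719, 0.1719, 0.1719], E[r] = 2.0625, γ^t·E[r] = 1.650000, running G = 3.775000
t=2: π = [0.1504, 0.1426, 0.1895, 0.1641, 0.1680, 0.1855], E[r] = 2.0410, γ^t·E[r] = 1.306250, running G = 5.081250
t=3: π = [0.1487, 0.1428, 0.1919, 0.1643, 0.1675, 0.1848], E[r] = 2.0403, γ^t·E[r] = 1.044625, running G = 6.125875
t=4: π = [0.1490, 0.1429, 0.1917, 0.1641, 0.1676, 0.1847], E[r] = 2.0406, γ^t·E[r] = 0.835813, running G = 6.961688
t=5: π = [0.1490, 0.1429, 0.1917, 0.1641, 0.1676, 0.1847], E[r] = 2.0405, γ^t·E[r] = 0.668615, running G = 7.630303
t=6: π = [0.1490, 0.1429, 0.1917, 0.1641, 0.1676, 0.1848], E[r] = 2.0404, γ^t·E[r] = 0.534889, running G = 8.165192
t=7: π = [0.1490, 0.1429, 0.1917, 0.1641, 0.1676, 0.1848], E[r] = 2.0404, γ^t·E[r] = 0.427912, running G = 8.593104
t=8: π = [0.1490, 0.1429, 0.1917, 0.1641, 0.1676, 0.1848], E[r] = 2.0404, γ^t·E[r] = 0.342330, running G = 8.935434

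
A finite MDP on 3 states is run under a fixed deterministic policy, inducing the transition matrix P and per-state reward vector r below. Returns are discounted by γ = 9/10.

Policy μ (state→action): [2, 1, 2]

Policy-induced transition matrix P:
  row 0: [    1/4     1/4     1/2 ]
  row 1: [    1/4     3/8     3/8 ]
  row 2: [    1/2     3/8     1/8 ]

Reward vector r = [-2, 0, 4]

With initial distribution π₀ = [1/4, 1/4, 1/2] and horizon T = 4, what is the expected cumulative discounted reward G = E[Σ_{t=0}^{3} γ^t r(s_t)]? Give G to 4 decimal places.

G = 2.9190

t=0: π = [0.2500, 0.2500, 0.5000], E[r] = 1.5000, γ^t·E[r] = 1.500000, running G = 1.500000
t=1: π = [0.3750, 0.3438, 0.2813], E[r] = 0.3750, γ^t·E[r] = 0.337500, running G = 1.837500
t=2: π = [0.3203, 0.3281, 0.3516], E[r] = 0.7656, γ^t·E[r] = 0.620156, running G = 2.457656
t=3: π = [0.3379, 0.3350, 0.3271], E[r] = 0.6328, γ^t·E[r] = 0.461320, running G = 2.918977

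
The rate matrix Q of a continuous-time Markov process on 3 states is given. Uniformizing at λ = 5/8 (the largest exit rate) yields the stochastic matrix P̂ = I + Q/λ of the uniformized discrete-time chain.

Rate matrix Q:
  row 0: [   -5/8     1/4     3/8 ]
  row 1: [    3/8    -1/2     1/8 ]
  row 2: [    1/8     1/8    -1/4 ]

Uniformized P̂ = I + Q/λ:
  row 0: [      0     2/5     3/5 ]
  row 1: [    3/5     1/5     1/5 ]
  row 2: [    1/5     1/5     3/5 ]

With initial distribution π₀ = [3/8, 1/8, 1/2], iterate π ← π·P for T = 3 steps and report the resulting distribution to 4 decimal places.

t=0: π = [0.3750, 0.1250, 0.5000]
t=1: π = [0.1750, 0.2750, 0.5500]
t=2: π = [0.2750, 0.2350, 0.4900]
t=3: π = [0.2390, 0.2550, 0.5060]

π = [0.2390, 0.2550, 0.5060]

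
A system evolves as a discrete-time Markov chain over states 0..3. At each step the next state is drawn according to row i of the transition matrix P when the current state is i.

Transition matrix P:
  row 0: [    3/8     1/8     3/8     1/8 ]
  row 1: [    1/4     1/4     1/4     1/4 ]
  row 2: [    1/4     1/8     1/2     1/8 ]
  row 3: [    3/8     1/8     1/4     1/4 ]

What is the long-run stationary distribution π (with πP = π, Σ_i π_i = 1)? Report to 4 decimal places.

π = [0.3090, 0.1429, 0.3848, 0.1633]

Balance equations π_j = Σ_i π_i·P[i][j]:
  π_0 = 3/8·π_0 + 1/4·π_1 + 1/4·π_2 + 3/8·π_3
  π_1 = 1/8·π_0 + 1/4·π_1 + 1/8·π_2 + 1/8·π_3
  π_2 = 3/8·π_0 + 1/4·π_1 + 1/2·π_2 + 1/4·π_3
  normalize: π_0 + π_1 + π_2 + π_3 = 1
Solving the linear system gives exactly π = [106/343, 1/7, 132/343, 8/49].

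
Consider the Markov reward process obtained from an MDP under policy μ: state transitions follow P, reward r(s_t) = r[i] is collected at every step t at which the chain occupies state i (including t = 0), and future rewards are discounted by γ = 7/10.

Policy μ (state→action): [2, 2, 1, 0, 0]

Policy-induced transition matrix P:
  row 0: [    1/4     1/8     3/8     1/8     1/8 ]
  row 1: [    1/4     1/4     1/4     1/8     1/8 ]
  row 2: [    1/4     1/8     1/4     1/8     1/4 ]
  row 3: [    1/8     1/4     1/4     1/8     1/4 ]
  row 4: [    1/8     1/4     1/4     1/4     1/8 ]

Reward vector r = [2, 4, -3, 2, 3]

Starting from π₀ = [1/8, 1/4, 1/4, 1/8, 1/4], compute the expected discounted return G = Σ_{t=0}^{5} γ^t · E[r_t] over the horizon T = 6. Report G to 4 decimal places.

G = 3.8382

t=0: π = [0.1250, 0.2500, 0.2500, 0.1250, 0.2500], E[r] = 1.5000, γ^t·E[r] = 1.500000, running G = 1.500000
t=1: π = [0.2031, 0.2031, 0.2656, 0.1563, 0.1719], E[r] = 1.2500, γ^t·E[r] = 0.875000, running G = 2.375000
t=2: π = [0.2090, 0.1914, 0.2754, 0.1465, 0.1777], E[r] = 1.1836, γ^t·E[r] = 0.579961, running G = 2.954961
t=3: π = [0.2095, 0.1895, 0.2761, 0.1472, 0.1777], E[r] = 1.1760, γ^t·E[r] = 0.403377, running G = 3.358338
t=4: π = [0.2094, 0.1893, 0.2762, 0.1472, 0.1779], E[r] = 1.1756, γ^t·E[r] = 0.282261, running G = 3.640599
t=5: π = [0.2094, 0.1893, 0.2762, 0.1472, 0.1779], E[r] = 1.1757, γ^t·E[r] = 0.197595, running G = 3.838194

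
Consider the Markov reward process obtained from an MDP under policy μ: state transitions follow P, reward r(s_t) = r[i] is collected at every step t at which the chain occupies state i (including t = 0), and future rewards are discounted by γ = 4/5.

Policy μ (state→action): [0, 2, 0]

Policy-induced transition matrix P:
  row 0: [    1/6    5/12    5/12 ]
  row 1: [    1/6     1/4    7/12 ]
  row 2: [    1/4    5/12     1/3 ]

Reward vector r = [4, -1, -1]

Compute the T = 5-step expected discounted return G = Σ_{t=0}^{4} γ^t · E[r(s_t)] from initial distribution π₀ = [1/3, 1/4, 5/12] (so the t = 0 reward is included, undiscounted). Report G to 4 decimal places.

G = 0.6945

t=0: π = [0.3333, 0.2500, 0.4167], E[r] = 0.6667, γ^t·E[r] = 0.666667, running G = 0.666667
t=1: π = [0.2014, 0.3750, 0.4236], E[r] = 0.0069, γ^t·E[r] = 0.005556, running G = 0.672222
t=2: π = [0.2020, 0.3542, 0.4439], E[r] = 0.0098, γ^t·E[r] = 0.006296, running G = 0.678519
t=3: π = [0.2037, 0.3576, 0.4387], E[r] = 0.0183, γ^t·E[r] = 0.009358, running G = 0.687877
t=4: π = [0.2032, 0.3571, 0.4397], E[r] = 0.0161, γ^t·E[r] = 0.006606, running G = 0.694482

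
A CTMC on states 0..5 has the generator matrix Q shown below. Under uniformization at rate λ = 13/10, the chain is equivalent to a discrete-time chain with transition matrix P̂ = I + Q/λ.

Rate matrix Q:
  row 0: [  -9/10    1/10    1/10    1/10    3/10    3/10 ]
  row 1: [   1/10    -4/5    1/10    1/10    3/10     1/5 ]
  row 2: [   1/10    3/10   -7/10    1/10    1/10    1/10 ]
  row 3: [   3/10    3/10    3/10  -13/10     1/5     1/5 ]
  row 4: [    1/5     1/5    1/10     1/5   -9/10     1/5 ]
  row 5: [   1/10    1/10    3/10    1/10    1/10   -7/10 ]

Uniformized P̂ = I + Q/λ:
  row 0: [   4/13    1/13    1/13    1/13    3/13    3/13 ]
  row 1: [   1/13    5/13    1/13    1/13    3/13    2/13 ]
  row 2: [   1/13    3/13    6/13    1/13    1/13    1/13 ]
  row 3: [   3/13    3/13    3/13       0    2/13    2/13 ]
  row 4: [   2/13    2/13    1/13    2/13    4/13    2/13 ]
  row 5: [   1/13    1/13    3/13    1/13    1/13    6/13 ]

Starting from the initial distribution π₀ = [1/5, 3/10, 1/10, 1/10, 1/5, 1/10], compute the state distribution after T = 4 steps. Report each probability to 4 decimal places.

π = [0.1354, 0.1920, 0.1967, 0.0841, 0.1753, 0.2165]

t=0: π = [0.2000, 0.3000, 0.1000, 0.1000, 0.2000, 0.1000]
t=1: π = [0.1538, 0.2154, 0.1462, 0.0846, 0.2077, 0.1923]
t=2: π = [0.1414, 0.1947, 0.1757, 0.0864, 0.1882, 0.2136]
t=3: π = [0.1373, 0.1916, 0.1907, 0.0848, 0.1787, 0.2169]
t=4: π = [0.1354, 0.1920, 0.1967, 0.0841, 0.1753, 0.2165]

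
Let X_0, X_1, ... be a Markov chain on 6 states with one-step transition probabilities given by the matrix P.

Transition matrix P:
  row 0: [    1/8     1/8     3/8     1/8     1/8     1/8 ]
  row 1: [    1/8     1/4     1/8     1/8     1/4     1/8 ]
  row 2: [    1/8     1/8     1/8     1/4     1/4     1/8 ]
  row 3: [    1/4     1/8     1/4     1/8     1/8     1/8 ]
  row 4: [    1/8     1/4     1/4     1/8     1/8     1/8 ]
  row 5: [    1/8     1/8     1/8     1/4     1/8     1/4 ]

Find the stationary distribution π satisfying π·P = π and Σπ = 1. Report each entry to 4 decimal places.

Balance equations π_j = Σ_i π_i·P[i][j]:
  π_0 = 1/8·π_0 + 1/8·π_1 + 1/8·π_2 + 1/4·π_3 + 1/8·π_4 + 1/8·π_5
  π_1 = 1/8·π_0 + 1/4·π_1 + 1/8·π_2 + 1/8·π_3 + 1/4·π_4 + 1/8·π_5
  π_2 = 3/8·π_0 + 1/8·π_1 + 1/8·π_2 + 1/4·π_3 + 1/4·π_4 + 1/8·π_5
  π_3 = 1/8·π_0 + 1/8·π_1 + 1/4·π_2 + 1/8·π_3 + 1/8·π_4 + 1/4·π_5
  π_4 = 1/8·π_0 + 1/4·π_1 + 1/4·π_2 + 1/8·π_3 + 1/8·π_4 + 1/8·π_5
  normalize: π_0 + π_1 + π_2 + π_3 + π_4 + π_5 = 1
Solving the linear system gives exactly π = [4628/31689, 5303/31689, 6464/31689, 5335/31689, 776/4527, 1/7].

π = [0.1460, 0.1673, 0.2040, 0.1684, 0.1714, 0.1429]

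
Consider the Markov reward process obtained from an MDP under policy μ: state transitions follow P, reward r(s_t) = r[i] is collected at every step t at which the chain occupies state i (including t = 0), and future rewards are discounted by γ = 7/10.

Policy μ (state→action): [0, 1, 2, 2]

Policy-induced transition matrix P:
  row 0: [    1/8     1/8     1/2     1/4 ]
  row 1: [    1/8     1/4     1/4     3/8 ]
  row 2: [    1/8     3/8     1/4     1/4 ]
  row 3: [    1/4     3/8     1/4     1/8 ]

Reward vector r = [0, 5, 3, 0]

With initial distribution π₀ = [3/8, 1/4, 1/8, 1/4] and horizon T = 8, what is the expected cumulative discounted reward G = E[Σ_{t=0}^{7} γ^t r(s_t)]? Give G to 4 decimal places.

t=0: π = [0.3750, 0.2500, 0.1250, 0.2500], E[r] = 1.6250, γ^t·E[r] = 1.625000, running G = 1.625000
t=1: π = [0.1563, 0.2500, 0.3438, 0.2500], E[r] = 2.2813, γ^t·E[r] = 1.596875, running G = 3.221875
t=2: π = [0.1563, 0.3047, 0.2891, 0.2500], E[r] = 2.3906, γ^t·E[r] = 1.171406, running G = 4.393281
t=3: π = [0.1563, 0.2979, 0.2891, 0.2568], E[r] = 2.3564, γ^t·E[r] = 0.808261, running G = 5.201542
t=4: π = [0.1571, 0.2987, 0.2891, 0.2551], E[r] = 2.3607, γ^t·E[r] = 0.566808, running G = 5.768350
t=5: π = [0.1569, 0.2984, 0.2893, 0.2554], E[r] = 2.3598, γ^t·E[r] = 0.396604, running G = 6.164955
t=6: π = [0.1569, 0.2985, 0.2892, 0.2554], E[r] = 2.3601, γ^t·E[r] = 0.277659, running G = 6.442614
t=7: π = [0.1569, 0.2985, 0.2892, 0.2554], E[r] = 2.3600, γ^t·E[r] = 0.194355, running G = 6.636969

G = 6.6370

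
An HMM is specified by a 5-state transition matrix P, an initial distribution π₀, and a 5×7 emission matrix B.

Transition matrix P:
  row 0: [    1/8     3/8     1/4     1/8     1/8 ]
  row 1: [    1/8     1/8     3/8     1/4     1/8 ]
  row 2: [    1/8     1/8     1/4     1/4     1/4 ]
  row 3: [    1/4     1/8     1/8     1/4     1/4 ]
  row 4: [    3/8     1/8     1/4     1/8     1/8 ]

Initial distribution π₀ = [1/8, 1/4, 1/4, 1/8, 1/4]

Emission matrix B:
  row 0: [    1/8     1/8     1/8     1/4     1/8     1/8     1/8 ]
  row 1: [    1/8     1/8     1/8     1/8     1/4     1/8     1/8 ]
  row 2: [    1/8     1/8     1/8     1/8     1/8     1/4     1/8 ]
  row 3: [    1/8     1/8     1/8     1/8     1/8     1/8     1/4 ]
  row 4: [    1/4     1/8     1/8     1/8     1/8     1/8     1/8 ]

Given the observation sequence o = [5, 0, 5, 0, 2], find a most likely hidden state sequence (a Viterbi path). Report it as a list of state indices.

path = [2, 4, 2, 4, 0]

t=0: δ = [1.562e-02, 3.125e-02, 6.250e-02, 1.562e-02, 3.125e-02]  (obs o_0=5)
t=1: δ = [1.465e-03, 9.766e-04, 1.953e-03, 1.953e-03, 3.906e-03]  ψ = [4, 2, 2, 2, 2]  (obs o_1=0)
t=2: δ = [1.831e-04, 6.866e-05, 2.441e-04, 6.104e-05, 6.104e-05]  ψ = [4, 0, 4, 2, 2]  (obs o_2=5)
t=3: δ = [3.815e-06, 8.583e-06, 7.629e-06, 7.629e-06, 1.526e-05]  ψ = [2, 0, 2, 2, 2]  (obs o_3=0)
t=4: δ = [7.153e-07, 2.384e-07, 4.768e-07, 2.682e-07, 2.384e-07]  ψ = [4, 4, 4, 1, 2]  (obs o_4=2)
backtrack: best end state = 0; path = [2, 4, 2, 4, 0]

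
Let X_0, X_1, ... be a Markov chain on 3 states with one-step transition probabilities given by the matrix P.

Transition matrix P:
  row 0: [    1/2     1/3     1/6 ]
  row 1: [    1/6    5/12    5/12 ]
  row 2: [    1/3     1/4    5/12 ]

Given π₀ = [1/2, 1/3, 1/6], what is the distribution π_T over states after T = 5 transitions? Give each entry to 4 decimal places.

π = [0.3333, 0.3333, 0.3334]

t=0: π = [0.5000, 0.3333, 0.1667]
t=1: π = [0.3611, 0.3472, 0.2917]
t=2: π = [0.3356, 0.3380, 0.3264]
t=3: π = [0.3329, 0.3343, 0.3328]
t=4: π = [0.3331, 0.3335, 0.3334]
t=5: π = [0.3333, 0.3333, 0.3334]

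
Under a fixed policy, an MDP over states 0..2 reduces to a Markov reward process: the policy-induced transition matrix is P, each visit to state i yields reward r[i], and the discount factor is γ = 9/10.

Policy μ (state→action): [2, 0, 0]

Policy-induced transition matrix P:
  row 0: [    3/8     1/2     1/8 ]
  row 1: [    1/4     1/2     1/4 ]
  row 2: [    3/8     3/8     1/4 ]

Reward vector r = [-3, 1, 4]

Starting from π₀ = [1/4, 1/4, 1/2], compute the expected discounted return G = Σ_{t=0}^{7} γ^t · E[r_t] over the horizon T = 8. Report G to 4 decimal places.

t=0: π = [0.2500, 0.2500, 0.5000], E[r] = 1.5000, γ^t·E[r] = 1.500000, running G = 1.500000
t=1: π = [0.3438, 0.4375, 0.2188], E[r] = 0.2813, γ^t·E[r] = 0.253125, running G = 1.753125
t=2: π = [0.3203, 0.4727, 0.2070], E[r] = 0.3398, γ^t·E[r] = 0.275273, running G = 2.028398
t=3: π = [0.3159, 0.4741, 0.2100], E[r] = 0.3662, γ^t·E[r] = 0.266968, running G = 2.295366
t=4: π = [0.3157, 0.4738, 0.2105], E[r] = 0.3686, γ^t·E[r] = 0.241833, running G = 2.537199
t=5: π = [0.3158, 0.4737, 0.2105], E[r] = 0.3685, γ^t·E[r] = 0.217582, running G = 2.754781
t=6: π = [0.3158, 0.4737, 0.2105], E[r] = 0.3684, γ^t·E[r] = 0.195796, running G = 2.950577
t=7: π = [0.3158, 0.4737, 0.2105], E[r] = 0.3684, γ^t·E[r] = 0.176214, running G = 3.126792

G = 3.1268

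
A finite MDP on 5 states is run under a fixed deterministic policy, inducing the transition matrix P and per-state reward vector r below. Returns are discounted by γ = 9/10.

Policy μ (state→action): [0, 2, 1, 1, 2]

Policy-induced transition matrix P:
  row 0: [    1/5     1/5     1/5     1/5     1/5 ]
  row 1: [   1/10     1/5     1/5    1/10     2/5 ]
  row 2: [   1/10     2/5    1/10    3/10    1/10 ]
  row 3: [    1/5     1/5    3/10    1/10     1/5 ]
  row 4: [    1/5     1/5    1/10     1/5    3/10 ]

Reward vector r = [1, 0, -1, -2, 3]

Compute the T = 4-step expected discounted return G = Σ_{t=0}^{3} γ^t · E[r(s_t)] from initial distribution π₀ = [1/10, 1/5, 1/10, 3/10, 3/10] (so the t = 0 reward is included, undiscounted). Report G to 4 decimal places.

G = 1.2943

t=0: π = [0.1000, 0.2000, 0.1000, 0.3000, 0.3000], E[r] = 0.3000, γ^t·E[r] = 0.300000, running G = 0.300000
t=1: π = [0.1700, 0.2200, 0.1900, 0.1600, 0.2600], E[r] = 0.4400, γ^t·E[r] = 0.396000, running G = 0.696000
t=2: π = [0.1590, 0.2380, 0.1710, 0.1810, 0.2510], E[r] = 0.3790, γ^t·E[r] = 0.306990, running G = 1.002990
t=3: π = [0.1591, 0.2342, 0.1759, 0.1752, 0.2556], E[r] = 0.3996, γ^t·E[r] = 0.291308, running G = 1.294298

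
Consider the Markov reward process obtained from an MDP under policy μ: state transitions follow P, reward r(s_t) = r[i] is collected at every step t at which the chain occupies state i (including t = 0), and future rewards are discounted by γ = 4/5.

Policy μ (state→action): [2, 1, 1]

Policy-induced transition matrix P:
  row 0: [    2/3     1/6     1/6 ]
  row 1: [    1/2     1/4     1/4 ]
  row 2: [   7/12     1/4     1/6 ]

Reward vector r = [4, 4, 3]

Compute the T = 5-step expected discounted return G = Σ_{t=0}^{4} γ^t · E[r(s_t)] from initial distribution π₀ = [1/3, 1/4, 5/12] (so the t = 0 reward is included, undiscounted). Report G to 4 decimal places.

G = 12.5923

t=0: π = [0.3333, 0.2500, 0.4167], E[r] = 3.5833, γ^t·E[r] = 3.583333, running G = 3.583333
t=1: π = [0.5903, 0.2222, 0.1875], E[r] = 3.8125, γ^t·E[r] = 3.050000, running G = 6.633333
t=2: π = [0.6140, 0.2008, 0.1852], E[r] = 3.8148, γ^t·E[r] = 2.441481, running G = 9.074815
t=3: π = [0.6178, 0.1988, 0.1834], E[r] = 3.8166, γ^t·E[r] = 1.954099, running G = 11.028914
t=4: π = [0.6182, 0.1985, 0.1832], E[r] = 3.8168, γ^t·E[r] = 1.563347, running G = 12.592260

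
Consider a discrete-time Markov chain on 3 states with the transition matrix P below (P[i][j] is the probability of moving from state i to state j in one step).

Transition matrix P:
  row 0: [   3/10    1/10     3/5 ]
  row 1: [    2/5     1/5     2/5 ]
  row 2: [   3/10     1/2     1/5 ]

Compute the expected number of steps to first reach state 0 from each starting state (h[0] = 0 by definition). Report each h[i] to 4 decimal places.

First-step conditioning: h[0] = 0; for i ≠ 0, h[i] = 1 + Σ_k P[i][k]·h[k].
  h[1] = 1 + 1/5·h[1] + 2/5·h[2]
  h[2] = 1 + 1/2·h[1] + 1/5·h[2]
Solving the 2×2 linear system over states ≠ 0 gives exactly h = [0, 30/11, 65/22] (h[0] = 0 is the target).

h = [0.0000, 2.7273, 2.9545]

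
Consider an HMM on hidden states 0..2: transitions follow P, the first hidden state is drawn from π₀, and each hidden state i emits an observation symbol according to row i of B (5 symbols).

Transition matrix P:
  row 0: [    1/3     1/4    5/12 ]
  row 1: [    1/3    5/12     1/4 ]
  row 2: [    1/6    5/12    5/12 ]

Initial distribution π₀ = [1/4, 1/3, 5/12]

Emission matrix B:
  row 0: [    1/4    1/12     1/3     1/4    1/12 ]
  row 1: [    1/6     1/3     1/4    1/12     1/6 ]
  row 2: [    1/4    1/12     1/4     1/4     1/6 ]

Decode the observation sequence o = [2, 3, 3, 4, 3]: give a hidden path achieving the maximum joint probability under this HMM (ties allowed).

path = [2, 2, 2, 2, 2]

t=0: δ = [8.333e-02, 8.333e-02, 1.042e-01]  (obs o_0=2)
t=1: δ = [6.944e-03, 3.617e-03, 1.085e-02]  ψ = [0, 2, 2]  (obs o_1=3)
t=2: δ = [5.787e-04, 3.768e-04, 1.130e-03]  ψ = [0, 2, 2]  (obs o_2=3)
t=3: δ = [1.608e-05, 7.849e-05, 7.849e-05]  ψ = [0, 2, 2]  (obs o_3=4)
t=4: δ = [6.541e-06, 2.725e-06, 8.176e-06]  ψ = [1, 1, 2]  (obs o_4=3)
backtrack: best end state = 2; path = [2, 2, 2, 2, 2]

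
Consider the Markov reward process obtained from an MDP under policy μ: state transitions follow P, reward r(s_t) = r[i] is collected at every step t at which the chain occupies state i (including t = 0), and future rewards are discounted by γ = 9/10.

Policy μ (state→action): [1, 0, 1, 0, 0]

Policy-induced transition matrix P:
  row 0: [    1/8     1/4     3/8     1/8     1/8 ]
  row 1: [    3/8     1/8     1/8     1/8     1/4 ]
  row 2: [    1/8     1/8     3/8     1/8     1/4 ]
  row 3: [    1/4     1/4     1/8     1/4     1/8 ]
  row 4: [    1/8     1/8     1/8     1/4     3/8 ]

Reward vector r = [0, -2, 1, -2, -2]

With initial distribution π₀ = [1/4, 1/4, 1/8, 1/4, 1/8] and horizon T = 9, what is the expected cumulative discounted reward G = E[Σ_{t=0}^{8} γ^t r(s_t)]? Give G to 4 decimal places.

G = -5.8518

t=0: π = [0.2500, 0.2500, 0.1250, 0.2500, 0.1250], E[r] = -1.1250, γ^t·E[r] = -1.125000, running G = -1.125000
t=1: π = [0.2188, 0.1875, 0.2188, 0.1719, 0.2031], E[r] = -0.9063, γ^t·E[r] = -0.815625, running G = -1.940625
t=2: π = [0.1934, 0.1738, 0.2344, 0.1719, 0.2266], E[r] = -0.9102, γ^t·E[r] = -0.737227, running G = -2.677852
t=3: π = [0.1899, 0.1707, 0.2319, 0.1748, 0.2327], E[r] = -0.9243, γ^t·E[r] = -0.673827, running G = -3.351678
t=4: π = [0.1895, 0.1706, 0.2305, 0.1759, 0.2335], E[r] = -0.9296, γ^t·E[r] = -0.609888, running G = -3.961566
t=5: π = [0.1896, 0.1707, 0.2300, 0.1762, 0.2335], E[r] = -0.9307, γ^t·E[r] = -0.549588, running G = -4.511154
t=6: π = [0.1897, 0.1707, 0.2299, 0.1762, 0.2335], E[r] = -0.9309, γ^t·E[r] = -0.494712, running G = -5.005867
t=7: π = [0.1897, 0.1707, 0.2299, 0.1762, 0.2334], E[r] = -0.9309, γ^t·E[r] = -0.445238, running G = -5.451105
t=8: π = [0.1897, 0.1707, 0.2299, 0.1762, 0.2334], E[r] = -0.9309, γ^t·E[r] = -0.400710, running G = -5.851815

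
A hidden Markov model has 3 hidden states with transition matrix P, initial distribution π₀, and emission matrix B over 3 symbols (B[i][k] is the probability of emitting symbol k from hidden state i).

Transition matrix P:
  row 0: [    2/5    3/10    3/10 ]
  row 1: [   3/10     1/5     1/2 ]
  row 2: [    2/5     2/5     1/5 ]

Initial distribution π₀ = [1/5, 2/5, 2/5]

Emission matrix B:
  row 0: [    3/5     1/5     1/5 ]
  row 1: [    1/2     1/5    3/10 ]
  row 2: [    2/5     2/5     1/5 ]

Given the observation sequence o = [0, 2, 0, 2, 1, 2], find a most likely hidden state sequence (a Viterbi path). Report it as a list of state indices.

path = [2, 1, 2, 1, 2, 1]

t=0: δ = [1.200e-01, 2.000e-01, 1.600e-01]  (obs o_0=0)
t=1: δ = [1.280e-02, 1.920e-02, 2.000e-02]  ψ = [2, 2, 1]  (obs o_1=2)
t=2: δ = [4.800e-03, 4.000e-03, 3.840e-03]  ψ = [2, 2, 1]  (obs o_2=0)
t=3: δ = [3.840e-04, 4.608e-04, 4.000e-04]  ψ = [0, 2, 1]  (obs o_3=2)
t=4: δ = [3.200e-05, 3.200e-05, 9.216e-05]  ψ = [2, 2, 1]  (obs o_4=1)
t=5: δ = [7.373e-06, 1.106e-05, 3.686e-06]  ψ = [2, 2, 2]  (obs o_5=2)
backtrack: best end state = 1; path = [2, 1, 2, 1, 2, 1]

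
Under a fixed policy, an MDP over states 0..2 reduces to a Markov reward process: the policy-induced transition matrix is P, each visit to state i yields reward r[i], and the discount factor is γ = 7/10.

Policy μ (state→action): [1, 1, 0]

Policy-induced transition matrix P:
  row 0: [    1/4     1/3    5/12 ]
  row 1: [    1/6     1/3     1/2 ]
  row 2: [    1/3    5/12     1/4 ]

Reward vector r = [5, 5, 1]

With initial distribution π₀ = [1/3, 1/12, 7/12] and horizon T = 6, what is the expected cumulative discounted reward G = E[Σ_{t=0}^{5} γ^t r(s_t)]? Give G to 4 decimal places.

G = 9.5374

t=0: π = [0.3333, 0.0833, 0.5833], E[r] = 2.6667, γ^t·E[r] = 2.666667, running G = 2.666667
t=1: π = [0.2917, 0.3819, 0.3264], E[r] = 3.6944, γ^t·E[r] = 2.586111, running G = 5.252778
t=2: π = [0.2454, 0.3605, 0.3941], E[r] = 3.4236, γ^t·E[r] = 1.677569, running G = 6.930347
t=3: π = [0.2528, 0.3662, 0.3810], E[r] = 3.4759, γ^t·E[r] = 1.192229, running G = 8.122577
t=4: π = [0.2512, 0.3651, 0.3837], E[r] = 3.4653, γ^t·E[r] = 0.832017, running G = 8.954594
t=5: π = [0.2515, 0.3653, 0.3831], E[r] = 3.4674, γ^t·E[r] = 0.582770, running G = 9.537363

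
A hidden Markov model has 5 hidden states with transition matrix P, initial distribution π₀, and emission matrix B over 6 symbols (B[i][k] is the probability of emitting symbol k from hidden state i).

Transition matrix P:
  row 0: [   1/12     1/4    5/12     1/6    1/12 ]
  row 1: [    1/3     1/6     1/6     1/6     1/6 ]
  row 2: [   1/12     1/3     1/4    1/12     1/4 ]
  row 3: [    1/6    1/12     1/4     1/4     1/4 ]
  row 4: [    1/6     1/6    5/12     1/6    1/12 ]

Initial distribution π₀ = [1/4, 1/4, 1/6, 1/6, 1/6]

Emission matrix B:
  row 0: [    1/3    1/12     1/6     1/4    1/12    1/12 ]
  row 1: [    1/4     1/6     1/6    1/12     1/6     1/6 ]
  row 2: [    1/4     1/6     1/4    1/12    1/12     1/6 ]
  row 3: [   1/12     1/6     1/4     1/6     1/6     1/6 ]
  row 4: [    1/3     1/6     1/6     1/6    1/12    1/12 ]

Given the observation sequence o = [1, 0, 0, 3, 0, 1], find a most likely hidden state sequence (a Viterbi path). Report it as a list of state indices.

path = [1, 0, 1, 0, 2, 1]

t=0: δ = [2.083e-02, 4.167e-02, 2.778e-02, 2.778e-02, 2.778e-02]  (obs o_0=1)
t=1: δ = [4.630e-03, 2.315e-03, 2.894e-03, 5.787e-04, 2.315e-03]  ψ = [1, 2, 4, 1, 1]  (obs o_1=0)
t=2: δ = [2.572e-04, 2.894e-04, 4.823e-04, 6.430e-05, 2.411e-04]  ψ = [1, 0, 0, 0, 2]  (obs o_2=0)
t=3: δ = [2.411e-05, 1.340e-05, 1.005e-05, 8.038e-06, 2.009e-05]  ψ = [1, 2, 2, 1, 2]  (obs o_3=3)
t=4: δ = [1.488e-06, 1.507e-06, 2.512e-06, 3.349e-07, 8.372e-07]  ψ = [1, 0, 0, 0, 2]  (obs o_4=0)
t=5: δ = [4.186e-08, 1.395e-07, 1.047e-07, 4.186e-08, 1.047e-07]  ψ = [1, 2, 2, 1, 2]  (obs o_5=1)
backtrack: best end state = 1; path = [1, 0, 1, 0, 2, 1]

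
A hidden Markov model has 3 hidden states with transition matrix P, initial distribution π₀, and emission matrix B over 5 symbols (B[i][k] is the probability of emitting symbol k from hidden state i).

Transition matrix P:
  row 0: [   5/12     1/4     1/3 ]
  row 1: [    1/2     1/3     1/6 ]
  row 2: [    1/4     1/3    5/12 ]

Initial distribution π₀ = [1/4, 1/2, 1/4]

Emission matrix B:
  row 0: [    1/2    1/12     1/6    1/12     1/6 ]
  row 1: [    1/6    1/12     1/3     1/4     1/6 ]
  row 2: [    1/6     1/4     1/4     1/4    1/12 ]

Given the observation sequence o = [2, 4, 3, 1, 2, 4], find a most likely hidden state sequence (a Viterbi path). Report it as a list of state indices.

t=0: δ = [4.167e-02, 1.667e-01, 6.250e-02]  (obs o_0=2)
t=1: δ = [1.389e-02, 9.259e-03, 2.315e-03]  ψ = [1, 1, 1]  (obs o_1=4)
t=2: δ = [4.823e-04, 8.681e-04, 1.157e-03]  ψ = [0, 0, 0]  (obs o_2=3)
t=3: δ = [3.617e-05, 3.215e-05, 1.206e-04]  ψ = [1, 2, 2]  (obs o_3=1)
t=4: δ = [5.023e-06, 1.340e-05, 1.256e-05]  ψ = [2, 2, 2]  (obs o_4=2)
t=5: δ = [1.116e-06, 7.442e-07, 4.361e-07]  ψ = [1, 1, 2]  (obs o_5=4)
backtrack: best end state = 0; path = [1, 0, 2, 2, 1, 0]

path = [1, 0, 2, 2, 1, 0]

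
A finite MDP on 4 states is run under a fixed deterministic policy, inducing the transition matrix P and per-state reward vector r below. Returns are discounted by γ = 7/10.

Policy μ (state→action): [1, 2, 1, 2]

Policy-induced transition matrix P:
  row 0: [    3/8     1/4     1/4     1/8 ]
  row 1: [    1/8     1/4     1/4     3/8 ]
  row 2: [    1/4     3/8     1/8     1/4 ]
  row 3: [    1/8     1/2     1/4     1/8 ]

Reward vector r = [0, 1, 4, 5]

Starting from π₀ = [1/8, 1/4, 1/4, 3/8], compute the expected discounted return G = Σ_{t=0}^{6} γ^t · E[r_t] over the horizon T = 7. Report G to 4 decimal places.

G = 8.0617

t=0: π = [0.1250, 0.2500, 0.2500, 0.3750], E[r] = 3.1250, γ^t·E[r] = 3.125000, running G = 3.125000
t=1: π = [0.1875, 0.3750, 0.2188, 0.2188], E[r] = 2.3438, γ^t·E[r] = 1.640625, running G = 4.765625
t=2: π = [0.1992, 0.3320, 0.2227, 0.2461], E[r] = 2.4531, γ^t·E[r] = 1.202031, running G = 5.967656
t=3: π = [0.2026, 0.3394, 0.2222, 0.2358], E[r] = 2.4072, γ^t·E[r] = 0.825679, running G = 6.793335
t=4: π = [0.2034, 0.3367, 0.2222, 0.2376], E[r] = 2.4137, γ^t·E[r] = 0.579528, running G = 7.372863
t=5: π = [0.2036, 0.3372, 0.2222, 0.2370], E[r] = 2.4109, γ^t·E[r] = 0.405195, running G = 7.778059
t=6: π = [0.2037, 0.3370, 0.2222, 0.2371], E[r] = 2.4113, γ^t·E[r] = 0.283684, running G = 8.061743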